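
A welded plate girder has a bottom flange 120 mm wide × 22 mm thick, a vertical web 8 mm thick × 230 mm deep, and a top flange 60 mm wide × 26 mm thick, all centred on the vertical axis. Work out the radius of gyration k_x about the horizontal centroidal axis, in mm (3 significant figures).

Split into non-overlapping primitives; take the origin at the lower-left of the bounding box.
Bottom plate: 120 × 22, A = 2 640 mm², y = 11 mm, Ī = 106 480 mm⁴.
Web plate: 8 × 230, A = 1 840 mm², y = 137 mm, Ī = 8 111 333 mm⁴.
Top plate: 60 × 26, A = 1 560 mm², y = 265 mm, Ī = 87 880 mm⁴.
Centroid: ȳ = ΣA·y / ΣA = 114.99 mm.
Transfer each piece to the horizontal centroidal axis using Ī + A·d² with d = y − 114.99:
  bottom plate: d = -103.99 mm → contributes +28 653 447 mm⁴
  web plate: d = 22.013 mm → contributes +9 002 966 mm⁴
  top plate: d = 150.01 mm → contributes +35 194 079 mm⁴
Total I = 72 850 492 mm⁴.
Radius of gyration: k = √(I/A) = √(72 850 492 / 6 040) = 109.82 mm.

k_x ≈ 110 mm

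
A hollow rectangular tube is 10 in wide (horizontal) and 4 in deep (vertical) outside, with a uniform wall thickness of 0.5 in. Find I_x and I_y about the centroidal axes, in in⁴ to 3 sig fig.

Treat the section as a set of non-overlapping primitives; coordinates are from the bounding-box lower-left.
Outer rectangle: 10 × 4, A = 40 in², y = 2 in, Ī = 53.333 in⁴.
Inner void (subtracted): 9 × 3, A = 27 in², y = 2 in, Ī = 20.25 in⁴.
By symmetry the centroid is at mid-height, ȳ = 2 in.
All pieces are centred on the centroidal x-axis, so I = ΣĪ (holes subtracted) = 33.083 in⁴.
Repeating about the centroidal y-axis gives I_y = 151.08 in⁴.

I_x ≈ 33.1 in⁴, I_y ≈ 151 in⁴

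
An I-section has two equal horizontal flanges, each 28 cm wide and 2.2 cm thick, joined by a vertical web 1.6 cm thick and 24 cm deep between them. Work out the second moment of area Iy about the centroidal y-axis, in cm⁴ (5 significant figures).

Iy ≈ 8057.3 cm⁴

Split into non-overlapping primitives; take the origin at the lower-left of the bounding box.
Bottom flange: 28 × 2.2, A = 61.6 cm², x = 14 cm, Ī = 4024.533 cm⁴.
Web: 1.6 × 24, A = 38.4 cm², x = 14 cm, Ī = 8.192 cm⁴.
Top flange: 28 × 2.2, A = 61.6 cm², x = 14 cm, Ī = 4024.533 cm⁴.
By symmetry the centroid is at mid-width, x̄ = 14 cm.
All pieces are centred on the centroidal y-axis, so I = ΣĪ = 8057.259 cm⁴.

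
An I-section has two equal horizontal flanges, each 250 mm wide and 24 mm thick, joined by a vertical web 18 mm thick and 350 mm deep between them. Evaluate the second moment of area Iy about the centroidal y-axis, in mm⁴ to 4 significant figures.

Split into non-overlapping primitives; take the origin at the lower-left of the bounding box.
Bottom flange: 250 × 24, A = 6 000 mm², x = 125 mm, Ī = 31 250 000 mm⁴.
Web: 18 × 350, A = 6 300 mm², x = 125 mm, Ī = 170 100 mm⁴.
Top flange: 250 × 24, A = 6 000 mm², x = 125 mm, Ī = 31 250 000 mm⁴.
By symmetry the centroid is at mid-width, x̄ = 125 mm.
All pieces are centred on the centroidal y-axis, so I = ΣĪ = 62 670 100 mm⁴.

Iy ≈ 6.267 × 10⁷ mm⁴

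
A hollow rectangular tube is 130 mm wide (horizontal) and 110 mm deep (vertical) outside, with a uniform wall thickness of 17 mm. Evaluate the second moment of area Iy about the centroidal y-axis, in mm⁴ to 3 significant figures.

Break the section into simple shapes (no overlaps), measuring from the bottom-left corner of the bounding box.
Outer rectangle: 130 × 110, A = 14 300 mm², x = 65 mm, Ī = 20 139 167 mm⁴.
Inner void (subtracted): 96 × 76, A = 7 296 mm², x = 65 mm, Ī = 5 603 328 mm⁴.
By symmetry the centroid is at mid-width, x̄ = 65 mm.
All pieces are centred on the centroidal y-axis, so I = ΣĪ (holes subtracted) = 14 535 839 mm⁴.

Iy ≈ 1.45 × 10⁷ mm⁴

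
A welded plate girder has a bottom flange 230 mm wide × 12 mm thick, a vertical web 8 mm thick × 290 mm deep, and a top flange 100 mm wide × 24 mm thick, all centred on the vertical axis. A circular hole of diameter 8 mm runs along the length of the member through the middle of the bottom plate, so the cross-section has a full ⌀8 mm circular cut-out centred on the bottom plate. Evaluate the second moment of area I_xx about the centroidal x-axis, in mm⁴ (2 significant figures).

I_xx ≈ 1.4 × 10⁸ mm⁴

Treat the section as a set of non-overlapping primitives; coordinates are from the bounding-box lower-left.
Bottom plate: 230 × 12, A = 2 760 mm², y = 6 mm, Ī = 33 120 mm⁴.
Web plate: 8 × 290, A = 2 320 mm², y = 157 mm, Ī = 16 259 333 mm⁴.
Top plate: 100 × 24, A = 2 400 mm², y = 314 mm, Ī = 115 200 mm⁴.
Hole (subtracted): ⌀8, A = 50.27 mm², y = 6 mm, Ī = 201.1 mm⁴.
Centroid: ȳ = ΣA·y / ΣA = 152.6 mm.
Transfer each piece to the centroidal x-axis using Ī + A·d² with d = y − 152.6:
  bottom plate: d = -146.6 mm → contributes +59 384 785 mm⁴
  web plate: d = 4.357 mm → contributes +16 303 371 mm⁴
  top plate: d = 161.4 mm → contributes +62 601 645 mm⁴
  hole: d = -146.6 mm → contributes −1 081 121 mm⁴
Total I = 137 208 680 mm⁴.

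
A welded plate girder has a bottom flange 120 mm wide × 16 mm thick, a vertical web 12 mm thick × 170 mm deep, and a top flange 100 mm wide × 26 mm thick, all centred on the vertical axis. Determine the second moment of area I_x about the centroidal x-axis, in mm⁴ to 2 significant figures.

I_x ≈ 4.6 × 10⁷ mm⁴

Break the section into simple shapes (no overlaps), measuring from the bottom-left corner of the bounding box.
Bottom plate: 120 × 16, A = 1 920 mm², y = 8 mm, Ī = 40 960 mm⁴.
Web plate: 12 × 170, A = 2 040 mm², y = 101 mm, Ī = 4 913 000 mm⁴.
Top plate: 100 × 26, A = 2 600 mm², y = 199 mm, Ī = 146 467 mm⁴.
Centroid: ȳ = ΣA·y / ΣA = 112.6 mm.
Transfer each piece to the centroidal x-axis using Ī + A·d² with d = y − 112.6:
  bottom plate: d = -104.6 mm → contributes +21 056 805 mm⁴
  web plate: d = -11.62 mm → contributes +5 188 542 mm⁴
  top plate: d = 86.38 mm → contributes +19 545 502 mm⁴
Total I = 45 790 849 mm⁴.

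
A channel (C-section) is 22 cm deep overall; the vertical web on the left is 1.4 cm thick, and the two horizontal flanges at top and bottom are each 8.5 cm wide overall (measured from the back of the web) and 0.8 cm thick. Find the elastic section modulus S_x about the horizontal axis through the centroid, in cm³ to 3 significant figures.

S_x ≈ 229 cm³

Split into non-overlapping primitives; take the origin at the lower-left of the bounding box.
Web: 1.4 × 22, A = 30.8 cm², y = 11 cm, Ī = 1242.3 cm⁴.
Top flange (beyond web): 7.1 × 0.8, A = 5.68 cm², y = 21.6 cm, Ī = 0.30293 cm⁴.
Bottom flange (beyond web): 7.1 × 0.8, A = 5.68 cm², y = 0.4 cm, Ī = 0.30293 cm⁴.
By symmetry the centroid is at mid-height, ȳ = 11 cm.
Transfer each piece to the horizontal axis through the centroid using Ī + A·d² with d = y − 11:
  web: d = 0 cm → contributes +1242.3 cm⁴
  top flange (beyond web): d = 10.6 cm → contributes +638.51 cm⁴
  bottom flange (beyond web): d = -10.6 cm → contributes +638.51 cm⁴
Total I = 2519.3 cm⁴.
Extreme fibre distance c = 11 cm; S = I/c = 229.03 cm³.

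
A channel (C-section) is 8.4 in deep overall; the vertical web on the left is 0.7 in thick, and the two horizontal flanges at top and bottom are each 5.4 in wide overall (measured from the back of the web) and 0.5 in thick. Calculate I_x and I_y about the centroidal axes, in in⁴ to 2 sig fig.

Decompose the section into non-overlapping parts with the origin at the bottom-left of its bounding rectangle.
Web: 0.7 × 8.4, A = 5.88 in², y = 4.2 in, Ī = 34.57 in⁴.
Top flange (beyond web): 4.7 × 0.5, A = 2.35 in², y = 8.15 in, Ī = 0.04896 in⁴.
Bottom flange (beyond web): 4.7 × 0.5, A = 2.35 in², y = 0.25 in, Ī = 0.04896 in⁴.
By symmetry the centroid is at mid-height, ȳ = 4.2 in.
Transfer each piece to the centroidal x-axis using Ī + A·d² with d = y − 4.2:
  web: d = 0 in → contributes +34.57 in⁴
  top flange (beyond web): d = 3.95 in → contributes +36.71 in⁴
  bottom flange (beyond web): d = -3.95 in → contributes +36.71 in⁴
Total I = 108 in⁴.
For the y-axis: x̄ = 1.549 in.
Repeating about the centroidal y-axis gives I_y = 27.93 in⁴.

I_x ≈ 110 in⁴, I_y ≈ 28 in⁴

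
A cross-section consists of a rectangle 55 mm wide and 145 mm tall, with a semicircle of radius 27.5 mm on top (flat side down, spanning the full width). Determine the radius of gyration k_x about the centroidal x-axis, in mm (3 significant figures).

k_x ≈ 48.3 mm

Treat the section as a set of non-overlapping primitives; coordinates are from the bounding-box lower-left.
Rectangular body: 55 × 145, A = 7 975 mm², y = 72.5 mm, Ī = 13 972 865 mm⁴.
Semicircular cap: semicircle r = 27.5, A = 1187.9 mm², y = 156.67 mm, Ī = 62 772 mm⁴.
Centroid: ȳ = ΣA·y / ΣA = 83.412 mm.
Transfer each piece to the centroidal x-axis using Ī + A·d² with d = y − 83.412:
  rectangular body: d = -10.912 mm → contributes +14 922 513 mm⁴
  semicircular cap: d = 73.259 mm → contributes +6 438 181 mm⁴
Total I = 21 360 693 mm⁴.
Radius of gyration: k = √(I/A) = √(21 360 693 / 9162.9) = 48.283 mm.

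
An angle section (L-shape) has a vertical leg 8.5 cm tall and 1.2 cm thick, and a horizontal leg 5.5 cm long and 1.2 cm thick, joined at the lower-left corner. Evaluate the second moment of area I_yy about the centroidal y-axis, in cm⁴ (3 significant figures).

I_yy ≈ 35.1 cm⁴

Break the section into simple shapes (no overlaps), measuring from the bottom-left corner of the bounding box.
Vertical leg: 1.2 × 8.5, A = 10.2 cm², x = 0.6 cm, Ī = 1.224 cm⁴.
Horizontal leg (remainder): 4.3 × 1.2, A = 5.16 cm², x = 3.35 cm, Ī = 7.9507 cm⁴.
Centroid: x̄ = ΣA·x / ΣA = 1.5238 cm.
Transfer each piece to the centroidal y-axis using Ī + A·d² with d = x − 1.5238:
  vertical leg: d = -0.92383 cm → contributes +9.9293 cm⁴
  horizontal leg (remainder): d = 1.8262 cm → contributes +25.159 cm⁴
Total I = 35.088 cm⁴.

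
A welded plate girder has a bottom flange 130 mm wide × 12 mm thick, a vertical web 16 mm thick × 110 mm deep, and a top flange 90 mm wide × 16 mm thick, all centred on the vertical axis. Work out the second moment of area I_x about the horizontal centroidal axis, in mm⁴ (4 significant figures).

I_x ≈ 1.334 × 10⁷ mm⁴

Split into non-overlapping primitives; take the origin at the lower-left of the bounding box.
Bottom plate: 130 × 12, A = 1 560 mm², y = 6 mm, Ī = 18 720 mm⁴.
Web plate: 16 × 110, A = 1 760 mm², y = 67 mm, Ī = 1 774 667 mm⁴.
Top plate: 90 × 16, A = 1 440 mm², y = 130 mm, Ī = 30 720 mm⁴.
Centroid: ȳ = ΣA·y / ΣA = 66.0672 mm.
Transfer each piece to the horizontal centroidal axis using Ī + A·d² with d = y − 66.0672:
  bottom plate: d = -60.0672 mm → contributes +5 647 312 mm⁴
  web plate: d = 0.932773 mm → contributes +1 776 198 mm⁴
  top plate: d = 63.9328 mm → contributes +5 916 575 mm⁴
Total I = 13 340 085 mm⁴.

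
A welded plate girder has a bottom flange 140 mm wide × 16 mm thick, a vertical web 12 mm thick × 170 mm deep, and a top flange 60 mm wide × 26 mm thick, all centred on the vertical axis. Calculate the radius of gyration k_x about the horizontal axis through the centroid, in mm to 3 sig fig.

k_x ≈ 81.6 mm

Split into non-overlapping primitives; take the origin at the lower-left of the bounding box.
Bottom plate: 140 × 16, A = 2 240 mm², y = 8 mm, Ī = 47 787 mm⁴.
Web plate: 12 × 170, A = 2 040 mm², y = 101 mm, Ī = 4 913 000 mm⁴.
Top plate: 60 × 26, A = 1 560 mm², y = 199 mm, Ī = 87 880 mm⁴.
Centroid: ȳ = ΣA·y / ΣA = 91.507 mm.
Transfer each piece to the horizontal axis through the centroid using Ī + A·d² with d = y − 91.507:
  bottom plate: d = -83.507 mm → contributes +15 668 189 mm⁴
  web plate: d = 9.4932 mm → contributes +5 096 845 mm⁴
  top plate: d = 107.49 mm → contributes +18 113 333 mm⁴
Total I = 38 878 366 mm⁴.
Radius of gyration: k = √(I/A) = √(38 878 366 / 5 840) = 81.592 mm.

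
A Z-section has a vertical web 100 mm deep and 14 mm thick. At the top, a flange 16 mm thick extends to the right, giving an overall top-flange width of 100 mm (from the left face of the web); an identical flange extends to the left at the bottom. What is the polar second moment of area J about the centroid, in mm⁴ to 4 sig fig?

J ≈ 1.468 × 10⁷ mm⁴

Decompose the section into non-overlapping parts with the origin at the bottom-left of its bounding rectangle.
Web: 14 × 100, A = 1 400 mm², y = 50 mm, Ī = 1 166 667 mm⁴.
Top flange (beyond web): 86 × 16, A = 1 376 mm², y = 92 mm, Ī = 29354.7 mm⁴.
Bottom flange (beyond web): 86 × 16, A = 1 376 mm², y = 8 mm, Ī = 29354.7 mm⁴.
Centroid: ȳ = ΣA·y / ΣA = 50 mm.
Transfer each piece to the centroidal x-axis using Ī + A·d² with d = y − 50:
  web: d = 0 mm → contributes +1 166 667 mm⁴
  top flange (beyond web): d = 42 mm → contributes +2 456 619 mm⁴
  bottom flange (beyond web): d = -42 mm → contributes +2 456 619 mm⁴
Total I = 6 079 904 mm⁴.
For the y-axis: x̄ = 93 mm.
Repeating about the centroidal y-axis gives I_y = 8 599 016 mm⁴.
Polar second moment: J = I_x + I_y = 14 678 920 mm⁴.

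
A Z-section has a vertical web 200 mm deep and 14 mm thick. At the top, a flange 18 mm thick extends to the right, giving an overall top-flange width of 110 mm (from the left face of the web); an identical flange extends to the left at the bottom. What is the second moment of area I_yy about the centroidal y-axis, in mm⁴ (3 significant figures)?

Break the section into simple shapes (no overlaps), measuring from the bottom-left corner of the bounding box.
Web: 14 × 200, A = 2 800 mm², x = 103 mm, Ī = 45 733 mm⁴.
Top flange (beyond web): 96 × 18, A = 1 728 mm², x = 158 mm, Ī = 1 327 104 mm⁴.
Bottom flange (beyond web): 96 × 18, A = 1 728 mm², x = 48 mm, Ī = 1 327 104 mm⁴.
Centroid: x̄ = ΣA·x / ΣA = 103 mm.
Transfer each piece to the centroidal y-axis using Ī + A·d² with d = x − 103:
  web: d = 0 mm → contributes +45 733 mm⁴
  top flange (beyond web): d = 55 mm → contributes +6 554 304 mm⁴
  bottom flange (beyond web): d = -55 mm → contributes +6 554 304 mm⁴
Total I = 13 154 341 mm⁴.

I_yy ≈ 1.32 × 10⁷ mm⁴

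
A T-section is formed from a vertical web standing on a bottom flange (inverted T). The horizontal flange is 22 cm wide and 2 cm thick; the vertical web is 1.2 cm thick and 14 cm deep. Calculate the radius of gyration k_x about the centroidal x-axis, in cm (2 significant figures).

k_x ≈ 4.2 cm

Treat the section as a set of non-overlapping primitives; coordinates are from the bounding-box lower-left.
Flange: 22 × 2, A = 44 cm², y = 1 cm, Ī = 14.67 cm⁴.
Web: 1.2 × 14, A = 16.8 cm², y = 9 cm, Ī = 274.4 cm⁴.
Centroid: ȳ = ΣA·y / ΣA = 3.211 cm.
Transfer each piece to the centroidal x-axis using Ī + A·d² with d = y − 3.211:
  flange: d = -2.211 cm → contributes +229.7 cm⁴
  web: d = 5.789 cm → contributes +837.5 cm⁴
Total I = 1 067 cm⁴.
Radius of gyration: k = √(I/A) = √(1 067 / 60.8) = 4.19 cm.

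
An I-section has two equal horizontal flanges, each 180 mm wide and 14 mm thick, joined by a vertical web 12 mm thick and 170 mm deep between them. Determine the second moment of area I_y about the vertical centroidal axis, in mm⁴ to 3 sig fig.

I_y ≈ 1.36 × 10⁷ mm⁴

Split into non-overlapping primitives; take the origin at the lower-left of the bounding box.
Bottom flange: 180 × 14, A = 2 520 mm², x = 90 mm, Ī = 6 804 000 mm⁴.
Web: 12 × 170, A = 2 040 mm², x = 90 mm, Ī = 24 480 mm⁴.
Top flange: 180 × 14, A = 2 520 mm², x = 90 mm, Ī = 6 804 000 mm⁴.
By symmetry the centroid is at mid-width, x̄ = 90 mm.
All pieces are centred on the vertical centroidal axis, so I = ΣĪ = 13 632 480 mm⁴.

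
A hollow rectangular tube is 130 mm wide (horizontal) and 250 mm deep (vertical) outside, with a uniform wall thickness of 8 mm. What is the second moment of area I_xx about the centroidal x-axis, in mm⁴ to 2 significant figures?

Split into non-overlapping primitives; take the origin at the lower-left of the bounding box.
Outer rectangle: 130 × 250, A = 32 500 mm², y = 125 mm, Ī = 169 270 833 mm⁴.
Inner void (subtracted): 114 × 234, A = 26 676 mm², y = 125 mm, Ī = 121 722 588 mm⁴.
By symmetry the centroid is at mid-height, ȳ = 125 mm.
All pieces are centred on the centroidal x-axis, so I = ΣĪ (holes subtracted) = 47 548 245 mm⁴.

I_xx ≈ 4.8 × 10⁷ mm⁴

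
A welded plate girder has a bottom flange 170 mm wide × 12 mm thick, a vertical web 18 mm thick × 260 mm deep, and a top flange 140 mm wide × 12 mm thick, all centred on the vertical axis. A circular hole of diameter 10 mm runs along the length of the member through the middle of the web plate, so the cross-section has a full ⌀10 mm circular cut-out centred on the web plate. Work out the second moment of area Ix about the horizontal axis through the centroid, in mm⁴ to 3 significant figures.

Ix ≈ 9.49 × 10⁷ mm⁴

Decompose the section into non-overlapping parts with the origin at the bottom-left of its bounding rectangle.
Bottom plate: 170 × 12, A = 2 040 mm², y = 6 mm, Ī = 24 480 mm⁴.
Web plate: 18 × 260, A = 4 680 mm², y = 142 mm, Ī = 26 364 000 mm⁴.
Top plate: 140 × 12, A = 1 680 mm², y = 278 mm, Ī = 20 160 mm⁴.
Hole (subtracted): ⌀10, A = 78.54 mm², y = 142 mm, Ī = 490.87 mm⁴.
Centroid: ȳ = ΣA·y / ΣA = 136.12 mm.
Transfer each piece to the horizontal axis through the centroid using Ī + A·d² with d = y − 136.12:
  bottom plate: d = -130.12 mm → contributes +34 562 255 mm⁴
  web plate: d = 5.8836 mm → contributes +26 526 005 mm⁴
  top plate: d = 141.88 mm → contributes +33 840 158 mm⁴
  hole: d = 5.8836 mm → contributes −3209.7 mm⁴
Total I = 94 925 209 mm⁴.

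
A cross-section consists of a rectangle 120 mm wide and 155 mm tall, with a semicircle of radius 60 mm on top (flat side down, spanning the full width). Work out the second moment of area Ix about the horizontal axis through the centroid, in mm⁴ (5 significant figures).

Ix ≈ 8.4635 × 10⁷ mm⁴

Decompose the section into non-overlapping parts with the origin at the bottom-left of its bounding rectangle.
Rectangular body: 120 × 155, A = 18 600 mm², y = 77.5 mm, Ī = 37 238 750 mm⁴.
Semicircular cap: semicircle r = 60, A = 5654.867 mm², y = 180.4648 mm, Ī = 1 422 450 mm⁴.
Centroid: ȳ = ΣA·y / ΣA = 101.5056 mm.
Transfer each piece to the horizontal axis through the centroid using Ī + A·d² with d = y − 101.5056:
  rectangular body: d = -24.00558 mm → contributes +47 957 334 mm⁴
  semicircular cap: d = 78.95921 mm → contributes +36 678 038 mm⁴
Total I = 84 635 372 mm⁴.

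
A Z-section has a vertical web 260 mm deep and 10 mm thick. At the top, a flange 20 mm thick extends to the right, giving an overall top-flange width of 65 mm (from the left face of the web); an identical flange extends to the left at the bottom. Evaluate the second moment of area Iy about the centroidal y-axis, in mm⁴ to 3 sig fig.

Iy ≈ 2.90 × 10⁶ mm⁴

Decompose the section into non-overlapping parts with the origin at the bottom-left of its bounding rectangle.
Web: 10 × 260, A = 2 600 mm², x = 60 mm, Ī = 21 667 mm⁴.
Top flange (beyond web): 55 × 20, A = 1 100 mm², x = 92.5 mm, Ī = 277 292 mm⁴.
Bottom flange (beyond web): 55 × 20, A = 1 100 mm², x = 27.5 mm, Ī = 277 292 mm⁴.
Centroid: x̄ = ΣA·x / ΣA = 60 mm.
Transfer each piece to the centroidal y-axis using Ī + A·d² with d = x − 60:
  web: d = 0 mm → contributes +21 667 mm⁴
  top flange (beyond web): d = 32.5 mm → contributes +1 439 167 mm⁴
  bottom flange (beyond web): d = -32.5 mm → contributes +1 439 167 mm⁴
Total I = 2 900 000 mm⁴.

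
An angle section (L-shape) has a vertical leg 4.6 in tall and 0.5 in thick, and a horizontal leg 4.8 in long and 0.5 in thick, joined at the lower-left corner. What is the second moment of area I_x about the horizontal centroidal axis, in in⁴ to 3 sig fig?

I_x ≈ 8.77 in⁴

Treat the section as a set of non-overlapping primitives; coordinates are from the bounding-box lower-left.
Vertical leg: 0.5 × 4.6, A = 2.3 in², y = 2.3 in, Ī = 4.0557 in⁴.
Horizontal leg (remainder): 4.3 × 0.5, A = 2.15 in², y = 0.25 in, Ī = 0.044792 in⁴.
Centroid: ȳ = ΣA·y / ΣA = 1.3096 in.
Transfer each piece to the horizontal centroidal axis using Ī + A·d² with d = y − 1.3096:
  vertical leg: d = 0.99045 in → contributes +6.3119 in⁴
  horizontal leg (remainder): d = -1.0596 in → contributes +2.4585 in⁴
Total I = 8.7704 in⁴.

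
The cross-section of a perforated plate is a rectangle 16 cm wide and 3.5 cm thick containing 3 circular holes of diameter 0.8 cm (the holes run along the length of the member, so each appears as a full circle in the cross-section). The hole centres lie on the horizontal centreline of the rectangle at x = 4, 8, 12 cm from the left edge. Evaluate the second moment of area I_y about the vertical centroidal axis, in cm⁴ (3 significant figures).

I_y ≈ 1180 cm⁴

Break the section into simple shapes (no overlaps), measuring from the bottom-left corner of the bounding box.
Plate: 16 × 3.5, A = 56 cm², x = 8 cm, Ī = 1194.7 cm⁴.
Hole 1 (subtracted): ⌀0.8, A = 0.50265 cm², x = 4 cm, Ī = 0.020106 cm⁴.
Hole 2 (subtracted): ⌀0.8, A = 0.50265 cm², x = 8 cm, Ī = 0.020106 cm⁴.
Hole 3 (subtracted): ⌀0.8, A = 0.50265 cm², x = 12 cm, Ī = 0.020106 cm⁴.
By symmetry the centroid is at mid-width, x̄ = 8 cm.
Transfer each piece to the vertical centroidal axis using Ī + A·d² with d = x − 8:
  plate: d = 0 cm → contributes +1194.7 cm⁴
  hole 1: d = -4 cm → contributes −8.0626 cm⁴
  hole 2: d = 0 cm → contributes −0.020106 cm⁴
  hole 3: d = 4 cm → contributes −8.0626 cm⁴
Total I = 1178.5 cm⁴.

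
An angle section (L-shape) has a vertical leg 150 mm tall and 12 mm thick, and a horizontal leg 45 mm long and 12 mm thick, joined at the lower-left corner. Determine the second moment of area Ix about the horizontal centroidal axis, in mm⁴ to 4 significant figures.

Ix ≈ 4.925 × 10⁶ mm⁴

Split into non-overlapping primitives; take the origin at the lower-left of the bounding box.
Vertical leg: 12 × 150, A = 1 800 mm², y = 75 mm, Ī = 3 375 000 mm⁴.
Horizontal leg (remainder): 33 × 12, A = 396 mm², y = 6 mm, Ī = 4 752 mm⁴.
Centroid: ȳ = ΣA·y / ΣA = 62.5574 mm.
Transfer each piece to the horizontal centroidal axis using Ī + A·d² with d = y − 62.5574:
  vertical leg: d = 12.4426 mm → contributes +3 653 674 mm⁴
  horizontal leg (remainder): d = -56.5574 mm → contributes +1 271 452 mm⁴
Total I = 4 925 126 mm⁴.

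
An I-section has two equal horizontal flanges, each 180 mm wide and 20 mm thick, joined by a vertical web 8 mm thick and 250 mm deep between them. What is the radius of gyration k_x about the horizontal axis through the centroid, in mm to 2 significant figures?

k_x ≈ 120 mm

Treat the section as a set of non-overlapping primitives; coordinates are from the bounding-box lower-left.
Bottom flange: 180 × 20, A = 3 600 mm², y = 10 mm, Ī = 120 000 mm⁴.
Web: 8 × 250, A = 2 000 mm², y = 145 mm, Ī = 10 416 667 mm⁴.
Top flange: 180 × 20, A = 3 600 mm², y = 280 mm, Ī = 120 000 mm⁴.
By symmetry the centroid is at mid-height, ȳ = 145 mm.
Transfer each piece to the horizontal axis through the centroid using Ī + A·d² with d = y − 145:
  bottom flange: d = -135 mm → contributes +65 730 000 mm⁴
  web: d = 0 mm → contributes +10 416 667 mm⁴
  top flange: d = 135 mm → contributes +65 730 000 mm⁴
Total I = 141 876 667 mm⁴.
Radius of gyration: k = √(I/A) = √(141 876 667 / 9 200) = 124.2 mm.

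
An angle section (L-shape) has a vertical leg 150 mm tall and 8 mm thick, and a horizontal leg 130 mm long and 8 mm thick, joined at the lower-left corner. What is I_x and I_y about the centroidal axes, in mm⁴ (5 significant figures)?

I_x ≈ 4.9684 × 10⁶ mm⁴, I_y ≈ 3.4910 × 10⁶ mm⁴

Decompose the section into non-overlapping parts with the origin at the bottom-left of its bounding rectangle.
Vertical leg: 8 × 150, A = 1 200 mm², y = 75 mm, Ī = 2 250 000 mm⁴.
Horizontal leg (remainder): 122 × 8, A = 976 mm², y = 4 mm, Ī = 5205.333 mm⁴.
Centroid: ȳ = ΣA·y / ΣA = 43.15441 mm.
Transfer each piece to the centroidal x-axis using Ī + A·d² with d = y − 43.15441:
  vertical leg: d = 31.84559 mm → contributes +3 466 970 mm⁴
  horizontal leg (remainder): d = -39.15441 mm → contributes +1 501 480 mm⁴
Total I = 4 968 449 mm⁴.
For the y-axis: x̄ = 33.15441 mm.
Repeating about the centroidal y-axis gives I_y = 3 491 009 mm⁴.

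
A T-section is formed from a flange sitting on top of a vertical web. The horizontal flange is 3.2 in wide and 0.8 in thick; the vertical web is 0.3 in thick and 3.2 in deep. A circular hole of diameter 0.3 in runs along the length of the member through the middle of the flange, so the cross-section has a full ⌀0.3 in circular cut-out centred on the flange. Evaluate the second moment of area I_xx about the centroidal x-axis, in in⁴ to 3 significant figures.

I_xx ≈ 3.73 in⁴

Split into non-overlapping primitives; take the origin at the lower-left of the bounding box.
Flange: 3.2 × 0.8, A = 2.56 in², y = 3.6 in, Ī = 0.13653 in⁴.
Web: 0.3 × 3.2, A = 0.96 in², y = 1.6 in, Ī = 0.8192 in⁴.
Hole (subtracted): ⌀0.3, A = 0.070686 in², y = 3.6 in, Ī = 0.00039761 in⁴.
Centroid: ȳ = ΣA·y / ΣA = 3.0434 in.
Transfer each piece to the centroidal x-axis using Ī + A·d² with d = y − 3.0434:
  flange: d = 0.55663 in → contributes +0.92972 in⁴
  web: d = -1.4434 in → contributes +2.8192 in⁴
  hole: d = 0.55663 in → contributes −0.022299 in⁴
Total I = 3.7266 in⁴.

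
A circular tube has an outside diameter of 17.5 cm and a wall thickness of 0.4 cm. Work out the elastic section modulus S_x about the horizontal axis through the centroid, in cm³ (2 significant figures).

S_x ≈ 90 cm³

Break the section into simple shapes (no overlaps), measuring from the bottom-left corner of the bounding box.
Outer circle: ⌀17.5, A = 240.5 cm², y = 8.75 cm, Ī = 4 604 cm⁴.
Bore (subtracted): ⌀16.7, A = 219 cm², y = 8.75 cm, Ī = 3 818 cm⁴.
By symmetry the centroid is at mid-height, ȳ = 8.75 cm.
All pieces are centred on the horizontal axis through the centroid, so I = ΣĪ (holes subtracted) = 785.9 cm⁴.
Extreme fibre distance c = 8.75 cm; S = I/c = 89.81 cm³.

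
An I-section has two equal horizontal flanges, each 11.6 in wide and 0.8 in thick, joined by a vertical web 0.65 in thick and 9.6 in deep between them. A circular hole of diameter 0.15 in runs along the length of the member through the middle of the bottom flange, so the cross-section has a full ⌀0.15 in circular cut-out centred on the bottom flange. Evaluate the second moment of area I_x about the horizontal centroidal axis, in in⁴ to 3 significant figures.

Break the section into simple shapes (no overlaps), measuring from the bottom-left corner of the bounding box.
Bottom flange: 11.6 × 0.8, A = 9.28 in², y = 0.4 in, Ī = 0.49493 in⁴.
Web: 0.65 × 9.6, A = 6.24 in², y = 5.6 in, Ī = 47.923 in⁴.
Top flange: 11.6 × 0.8, A = 9.28 in², y = 10.8 in, Ī = 0.49493 in⁴.
Hole (subtracted): ⌀0.15, A = 0.017671 in², y = 0.4 in, Ī = 0.00002485 in⁴.
Centroid: ȳ = ΣA·y / ΣA = 5.6037 in.
Transfer each piece to the horizontal centroidal axis using Ī + A·d² with d = y − 5.6037:
  bottom flange: d = -5.2037 in → contributes +251.78 in⁴
  web: d = -0.0037079 in → contributes +47.923 in⁴
  top flange: d = 5.1963 in → contributes +251.07 in⁴
  hole: d = -5.2037 in → contributes −0.47854 in⁴
Total I = 550.3 in⁴.

I_x ≈ 550 in⁴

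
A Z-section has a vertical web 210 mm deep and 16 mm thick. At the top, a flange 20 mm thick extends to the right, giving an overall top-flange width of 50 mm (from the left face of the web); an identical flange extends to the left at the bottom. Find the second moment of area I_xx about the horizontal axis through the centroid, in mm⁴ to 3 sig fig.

I_xx ≈ 2.47 × 10⁷ mm⁴

Decompose the section into non-overlapping parts with the origin at the bottom-left of its bounding rectangle.
Web: 16 × 210, A = 3 360 mm², y = 105 mm, Ī = 12 348 000 mm⁴.
Top flange (beyond web): 34 × 20, A = 680 mm², y = 200 mm, Ī = 22 667 mm⁴.
Bottom flange (beyond web): 34 × 20, A = 680 mm², y = 10 mm, Ī = 22 667 mm⁴.
Centroid: ȳ = ΣA·y / ΣA = 105 mm.
Transfer each piece to the horizontal axis through the centroid using Ī + A·d² with d = y − 105:
  web: d = 0 mm → contributes +12 348 000 mm⁴
  top flange (beyond web): d = 95 mm → contributes +6 159 667 mm⁴
  bottom flange (beyond web): d = -95 mm → contributes +6 159 667 mm⁴
Total I = 24 667 333 mm⁴.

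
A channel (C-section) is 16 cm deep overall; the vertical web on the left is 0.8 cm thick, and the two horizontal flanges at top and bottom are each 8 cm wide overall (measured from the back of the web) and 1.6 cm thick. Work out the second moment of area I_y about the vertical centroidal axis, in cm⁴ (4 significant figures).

Decompose the section into non-overlapping parts with the origin at the bottom-left of its bounding rectangle.
Web: 0.8 × 16, A = 12.8 cm², x = 0.4 cm, Ī = 0.682667 cm⁴.
Top flange (beyond web): 7.2 × 1.6, A = 11.52 cm², x = 4.4 cm, Ī = 49.7664 cm⁴.
Bottom flange (beyond web): 7.2 × 1.6, A = 11.52 cm², x = 4.4 cm, Ī = 49.7664 cm⁴.
Centroid: x̄ = ΣA·x / ΣA = 2.97143 cm.
Transfer each piece to the vertical centroidal axis using Ī + A·d² with d = x − 2.97143:
  web: d = -2.57143 cm → contributes +85.3194 cm⁴
  top flange (beyond web): d = 1.42857 cm → contributes +73.2766 cm⁴
  bottom flange (beyond web): d = 1.42857 cm → contributes +73.2766 cm⁴
Total I = 231.873 cm⁴.

I_y ≈ 231.9 cm⁴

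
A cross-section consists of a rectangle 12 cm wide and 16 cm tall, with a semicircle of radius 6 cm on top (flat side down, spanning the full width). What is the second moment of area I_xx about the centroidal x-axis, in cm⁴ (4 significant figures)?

I_xx ≈ 9097 cm⁴

Break the section into simple shapes (no overlaps), measuring from the bottom-left corner of the bounding box.
Rectangular body: 12 × 16, A = 192 cm², y = 8 cm, Ī = 4 096 cm⁴.
Semicircular cap: semicircle r = 6, A = 56.5487 cm², y = 18.5465 cm, Ī = 142.245 cm⁴.
Centroid: ȳ = ΣA·y / ΣA = 10.3995 cm.
Transfer each piece to the centroidal x-axis using Ī + A·d² with d = y − 10.3995:
  rectangular body: d = -2.39949 cm → contributes +5201.45 cm⁴
  semicircular cap: d = 8.14699 cm → contributes +3895.58 cm⁴
Total I = 9097.02 cm⁴.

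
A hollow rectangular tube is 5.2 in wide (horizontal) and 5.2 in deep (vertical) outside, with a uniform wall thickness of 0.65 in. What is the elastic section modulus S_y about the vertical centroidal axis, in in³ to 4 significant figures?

S_y ≈ 16.02 in³

Decompose the section into non-overlapping parts with the origin at the bottom-left of its bounding rectangle.
Outer rectangle: 5.2 × 5.2, A = 27.04 in², x = 2.6 in, Ī = 60.9301 in⁴.
Inner void (subtracted): 3.9 × 3.9, A = 15.21 in², x = 2.6 in, Ī = 19.2787 in⁴.
By symmetry the centroid is at mid-width, x̄ = 2.6 in.
All pieces are centred on the vertical centroidal axis, so I = ΣĪ (holes subtracted) = 41.6515 in⁴.
Extreme fibre distance c = 2.6 in; S = I/c = 16.0198 in³.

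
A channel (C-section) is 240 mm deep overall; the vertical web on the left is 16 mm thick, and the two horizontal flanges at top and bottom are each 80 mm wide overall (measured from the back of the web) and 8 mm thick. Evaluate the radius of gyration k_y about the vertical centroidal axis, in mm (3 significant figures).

k_y ≈ 18.8 mm

Decompose the section into non-overlapping parts with the origin at the bottom-left of its bounding rectangle.
Web: 16 × 240, A = 3 840 mm², x = 8 mm, Ī = 81 920 mm⁴.
Top flange (beyond web): 64 × 8, A = 512 mm², x = 48 mm, Ī = 174 763 mm⁴.
Bottom flange (beyond web): 64 × 8, A = 512 mm², x = 48 mm, Ī = 174 763 mm⁴.
Centroid: x̄ = ΣA·x / ΣA = 16.421 mm.
Transfer each piece to the vertical centroidal axis using Ī + A·d² with d = x − 16.421:
  web: d = -8.4211 mm → contributes +354 230 mm⁴
  top flange (beyond web): d = 31.579 mm → contributes +685 344 mm⁴
  bottom flange (beyond web): d = 31.579 mm → contributes +685 344 mm⁴
Total I = 1 724 919 mm⁴.
Radius of gyration: k = √(I/A) = √(1 724 919 / 4 864) = 18.832 mm.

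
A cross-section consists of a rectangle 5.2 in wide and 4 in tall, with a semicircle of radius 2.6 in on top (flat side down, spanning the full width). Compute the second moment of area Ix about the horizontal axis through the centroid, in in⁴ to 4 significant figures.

Split into non-overlapping primitives; take the origin at the lower-left of the bounding box.
Rectangular body: 5.2 × 4, A = 20.8 in², y = 2 in, Ī = 27.7333 in⁴.
Semicircular cap: semicircle r = 2.6, A = 10.6186 in², y = 5.10347 in, Ī = 5.01563 in⁴.
Centroid: ȳ = ΣA·y / ΣA = 3.04889 in.
Transfer each piece to the horizontal axis through the centroid using Ī + A·d² with d = y − 3.04889:
  rectangular body: d = -1.04889 in → contributes +50.6167 in⁴
  semicircular cap: d = 2.05459 in → contributes +49.8402 in⁴
Total I = 100.457 in⁴.

Ix ≈ 100.5 in⁴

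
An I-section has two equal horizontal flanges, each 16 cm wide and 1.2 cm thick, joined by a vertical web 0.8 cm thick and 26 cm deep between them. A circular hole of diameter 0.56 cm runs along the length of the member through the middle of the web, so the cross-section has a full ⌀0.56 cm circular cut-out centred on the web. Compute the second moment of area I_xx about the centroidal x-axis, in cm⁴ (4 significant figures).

Treat the section as a set of non-overlapping primitives; coordinates are from the bounding-box lower-left.
Bottom flange: 16 × 1.2, A = 19.2 cm², y = 0.6 cm, Ī = 2.304 cm⁴.
Web: 0.8 × 26, A = 20.8 cm², y = 14.2 cm, Ī = 1171.73 cm⁴.
Top flange: 16 × 1.2, A = 19.2 cm², y = 27.8 cm, Ī = 2.304 cm⁴.
Hole (subtracted): ⌀0.56, A = 0.246301 cm², y = 14.2 cm, Ī = 0.0048275 cm⁴.
By symmetry the centroid is at mid-height, ȳ = 14.2 cm.
Transfer each piece to the centroidal x-axis using Ī + A·d² with d = y − 14.2:
  bottom flange: d = -13.6 cm → contributes +3553.54 cm⁴
  web: d = 0 cm → contributes +1171.73 cm⁴
  top flange: d = 13.6 cm → contributes +3553.54 cm⁴
  hole: d = 0 cm → contributes −0.0048275 cm⁴
Total I = 8278.8 cm⁴.

I_xx ≈ 8279 cm⁴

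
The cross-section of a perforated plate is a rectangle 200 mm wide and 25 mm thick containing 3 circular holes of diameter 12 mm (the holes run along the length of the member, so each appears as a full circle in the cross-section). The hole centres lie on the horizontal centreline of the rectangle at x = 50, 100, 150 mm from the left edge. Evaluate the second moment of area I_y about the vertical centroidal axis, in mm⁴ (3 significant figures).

Decompose the section into non-overlapping parts with the origin at the bottom-left of its bounding rectangle.
Plate: 200 × 25, A = 5 000 mm², x = 100 mm, Ī = 16 666 667 mm⁴.
Hole 1 (subtracted): ⌀12, A = 113.1 mm², x = 50 mm, Ī = 1017.9 mm⁴.
Hole 2 (subtracted): ⌀12, A = 113.1 mm², x = 100 mm, Ī = 1017.9 mm⁴.
Hole 3 (subtracted): ⌀12, A = 113.1 mm², x = 150 mm, Ī = 1017.9 mm⁴.
By symmetry the centroid is at mid-width, x̄ = 100 mm.
Transfer each piece to the vertical centroidal axis using Ī + A·d² with d = x − 100:
  plate: d = 0 mm → contributes +16 666 667 mm⁴
  hole 1: d = -50 mm → contributes −283 761 mm⁴
  hole 2: d = 0 mm → contributes −1017.9 mm⁴
  hole 3: d = 50 mm → contributes −283 761 mm⁴
Total I = 16 098 126 mm⁴.

I_y ≈ 1.61 × 10⁷ mm⁴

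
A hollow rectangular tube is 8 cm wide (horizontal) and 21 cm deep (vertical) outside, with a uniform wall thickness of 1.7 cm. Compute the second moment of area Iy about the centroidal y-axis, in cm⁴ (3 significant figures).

Iy ≈ 753 cm⁴

Break the section into simple shapes (no overlaps), measuring from the bottom-left corner of the bounding box.
Outer rectangle: 8 × 21, A = 168 cm², x = 4 cm, Ī = 896 cm⁴.
Inner void (subtracted): 4.6 × 17.6, A = 80.96 cm², x = 4 cm, Ī = 142.76 cm⁴.
By symmetry the centroid is at mid-width, x̄ = 4 cm.
All pieces are centred on the centroidal y-axis, so I = ΣĪ (holes subtracted) = 753.24 cm⁴.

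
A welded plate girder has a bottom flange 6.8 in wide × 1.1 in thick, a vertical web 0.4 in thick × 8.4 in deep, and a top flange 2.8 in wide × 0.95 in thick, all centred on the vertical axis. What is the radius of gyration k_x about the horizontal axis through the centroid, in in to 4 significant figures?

Break the section into simple shapes (no overlaps), measuring from the bottom-left corner of the bounding box.
Bottom plate: 6.8 × 1.1, A = 7.48 in², y = 0.55 in, Ī = 0.754233 in⁴.
Web plate: 0.4 × 8.4, A = 3.36 in², y = 5.3 in, Ī = 19.7568 in⁴.
Top plate: 2.8 × 0.95, A = 2.66 in², y = 9.975 in, Ī = 0.200054 in⁴.
Centroid: ȳ = ΣA·y / ΣA = 3.5893 in.
Transfer each piece to the horizontal axis through the centroid using Ī + A·d² with d = y − 3.5893:
  bottom plate: d = -3.0393 in → contributes +69.8494 in⁴
  web plate: d = 1.7107 in → contributes +29.5899 in⁴
  top plate: d = 6.3857 in → contributes +108.667 in⁴
Total I = 208.107 in⁴.
Radius of gyration: k = √(I/A) = √(208.107 / 13.5) = 3.92623 in.

k_x ≈ 3.926 in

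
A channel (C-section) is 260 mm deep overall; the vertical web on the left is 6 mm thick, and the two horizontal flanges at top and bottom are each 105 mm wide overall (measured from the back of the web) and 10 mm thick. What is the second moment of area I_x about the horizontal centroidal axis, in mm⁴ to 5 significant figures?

I_x ≈ 3.9742 × 10⁷ mm⁴

Treat the section as a set of non-overlapping primitives; coordinates are from the bounding-box lower-left.
Web: 6 × 260, A = 1 560 mm², y = 130 mm, Ī = 8 788 000 mm⁴.
Top flange (beyond web): 99 × 10, A = 990 mm², y = 255 mm, Ī = 8 250 mm⁴.
Bottom flange (beyond web): 99 × 10, A = 990 mm², y = 5 mm, Ī = 8 250 mm⁴.
By symmetry the centroid is at mid-height, ȳ = 130 mm.
Transfer each piece to the horizontal centroidal axis using Ī + A·d² with d = y − 130:
  web: d = 0 mm → contributes +8 788 000 mm⁴
  top flange (beyond web): d = 125 mm → contributes +15 477 000 mm⁴
  bottom flange (beyond web): d = -125 mm → contributes +15 477 000 mm⁴
Total I = 39 742 000 mm⁴.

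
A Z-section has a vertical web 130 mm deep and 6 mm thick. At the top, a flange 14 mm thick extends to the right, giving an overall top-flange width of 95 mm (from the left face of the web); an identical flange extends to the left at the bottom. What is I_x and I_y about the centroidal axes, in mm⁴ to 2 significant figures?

Split into non-overlapping primitives; take the origin at the lower-left of the bounding box.
Web: 6 × 130, A = 780 mm², y = 65 mm, Ī = 1 098 500 mm⁴.
Top flange (beyond web): 89 × 14, A = 1 246 mm², y = 123 mm, Ī = 20 351 mm⁴.
Bottom flange (beyond web): 89 × 14, A = 1 246 mm², y = 7 mm, Ī = 20 351 mm⁴.
Centroid: ȳ = ΣA·y / ΣA = 65 mm.
Transfer each piece to the centroidal x-axis using Ī + A·d² with d = y − 65:
  web: d = 0 mm → contributes +1 098 500 mm⁴
  top flange (beyond web): d = 58 mm → contributes +4 211 895 mm⁴
  bottom flange (beyond web): d = -58 mm → contributes +4 211 895 mm⁴
Total I = 9 522 291 mm⁴.
For the y-axis: x̄ = 92 mm.
Repeating about the centroidal y-axis gives I_y = 7 269 843 mm⁴.

I_x ≈ 9.5 × 10⁶ mm⁴, I_y ≈ 7.3 × 10⁶ mm⁴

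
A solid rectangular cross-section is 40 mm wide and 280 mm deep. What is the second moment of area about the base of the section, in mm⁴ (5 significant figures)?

I_base ≈ 2.9269 × 10⁸ mm⁴

The section: 40 × 280, A = 11 200 mm², y = 140 mm, Ī = 73 173 333 mm⁴.
Transfer it to the base of the section using Ī + A·d² with d = y − 0:
  the section: d = 140 mm → contributes +292 693 333 mm⁴
Total I = 292 693 333 mm⁴.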